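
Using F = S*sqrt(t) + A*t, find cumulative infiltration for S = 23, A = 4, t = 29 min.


F = S*sqrt(t) + A*t
F = 23*sqrt(29) + 4*29
F = 23*5.385165 + 116

239.8588 mm


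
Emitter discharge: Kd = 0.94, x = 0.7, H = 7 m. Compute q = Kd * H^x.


q = Kd * H^x = 0.94 * 7^0.7 = 0.94 * 3.904529

3.6703 L/h


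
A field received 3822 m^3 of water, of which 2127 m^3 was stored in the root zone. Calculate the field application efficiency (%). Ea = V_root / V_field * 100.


Ea = V_root / V_field * 100 = 2127 / 3822 * 100 = 55.6515%

55.6515 %


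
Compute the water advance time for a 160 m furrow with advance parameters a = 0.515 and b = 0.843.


t = (L/a)^(1/b)
t = (160/0.515)^(1/0.843)
t = 310.679612^(1/0.843)

904.6491 min


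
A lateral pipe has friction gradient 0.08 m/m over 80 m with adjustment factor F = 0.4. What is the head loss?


hf = J * L * F = 0.08 * 80 * 0.4 = 2.5600 m

2.5600 m


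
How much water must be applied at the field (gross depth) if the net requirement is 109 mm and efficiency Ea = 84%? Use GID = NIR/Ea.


Ea = 84% = 0.84
GID = NIR / Ea = 109 / 0.84 = 129.7619 mm

129.7619 mm


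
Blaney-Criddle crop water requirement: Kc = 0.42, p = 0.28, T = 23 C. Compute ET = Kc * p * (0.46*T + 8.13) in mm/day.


ET = Kc * p * (0.46*T + 8.13)
ET = 0.42 * 0.28 * (0.46*23 + 8.13)
ET = 0.42 * 0.28 * 18.7100

2.2003 mm/day


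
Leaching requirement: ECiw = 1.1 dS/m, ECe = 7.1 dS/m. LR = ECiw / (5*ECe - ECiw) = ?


LR = ECiw / (5*ECe - ECiw)
LR = 1.1 / (5*7.1 - 1.1)
LR = 1.1 / 34.4000

0.0320


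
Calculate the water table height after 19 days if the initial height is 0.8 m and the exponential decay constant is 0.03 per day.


m = m0 * exp(-k*t)
m = 0.8 * exp(-0.03 * 19)
m = 0.8 * exp(-0.5700)

0.4524 m


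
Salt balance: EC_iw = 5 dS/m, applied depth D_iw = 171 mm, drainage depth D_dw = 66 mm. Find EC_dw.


EC_dw = EC_iw * D_iw / D_dw
EC_dw = 5 * 171 / 66
EC_dw = 855 / 66

12.9545 dS/m


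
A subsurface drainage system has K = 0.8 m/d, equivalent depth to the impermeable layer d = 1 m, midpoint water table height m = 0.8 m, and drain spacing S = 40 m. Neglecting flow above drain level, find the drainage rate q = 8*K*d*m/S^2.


q = 8*K*d*m/S^2
q = 8*0.8*1*0.8/40^2
q = 5.1200 / 1600

0.0032 m/d


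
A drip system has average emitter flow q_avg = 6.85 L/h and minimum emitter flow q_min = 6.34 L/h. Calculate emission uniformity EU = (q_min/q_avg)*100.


EU = (q_min/q_avg)*100 = (6.34/6.85)*100 = 92.5547%

92.5547 %


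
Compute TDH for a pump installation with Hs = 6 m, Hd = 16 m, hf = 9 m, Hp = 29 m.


TDH = Hs + Hd + hf + Hp = 6 + 16 + 9 + 29 = 60

60 m


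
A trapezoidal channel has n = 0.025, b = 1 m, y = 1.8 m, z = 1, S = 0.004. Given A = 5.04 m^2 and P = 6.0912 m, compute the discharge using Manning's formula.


R = A/P = 5.04/6.0912 = 0.827423
Q = (1/0.025) * 5.04 * 0.827423^(2/3) * 0.004^0.5

11.2376 m^3/s


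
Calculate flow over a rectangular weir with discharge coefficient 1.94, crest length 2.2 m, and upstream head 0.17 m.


Q = C * L * H^(3/2) = 1.94 * 2.2 * 0.17^1.5 = 1.94 * 2.2 * 0.070093

0.2992 m^3/s


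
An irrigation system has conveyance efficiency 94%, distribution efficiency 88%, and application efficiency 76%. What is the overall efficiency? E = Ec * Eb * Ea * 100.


Ec = 0.94, Eb = 0.88, Ea = 0.76
E = 0.94 * 0.88 * 0.76 * 100 = 62.8672%

62.8672 %


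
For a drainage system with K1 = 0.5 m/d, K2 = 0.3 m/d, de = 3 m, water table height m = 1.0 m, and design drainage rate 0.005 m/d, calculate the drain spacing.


S^2 = 8*K2*de*m/q + 4*K1*m^2/q
S^2 = 8*0.3*3*1.0/0.005 + 4*0.5*1.0^2/0.005
S = sqrt(1840.0000)

42.8952 m


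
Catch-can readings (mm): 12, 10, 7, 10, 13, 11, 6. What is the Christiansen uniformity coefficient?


mean = 9.857143 mm
MAD = 1.918367 mm
CU = (1 - 1.918367/9.857143)*100

80.5383 %


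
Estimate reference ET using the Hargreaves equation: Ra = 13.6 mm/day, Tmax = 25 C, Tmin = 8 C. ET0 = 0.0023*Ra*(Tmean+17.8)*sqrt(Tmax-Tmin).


Tmean = (Tmax + Tmin)/2 = (25 + 8)/2 = 16.5
ET0 = 0.0023 * 13.6 * (16.5 + 17.8) * sqrt(25 - 8)
ET0 = 0.0023 * 13.6 * 34.3 * 4.123106

4.4237 mm/day


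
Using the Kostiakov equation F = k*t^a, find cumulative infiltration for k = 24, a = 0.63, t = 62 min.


F = k * t^a = 24 * 62^0.63
F = 24 * 13.465013

323.1603 mm


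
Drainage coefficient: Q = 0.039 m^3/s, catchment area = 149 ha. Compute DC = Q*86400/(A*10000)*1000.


DC = Q * 86400 / (A * 10000) * 1000
DC = 0.039 * 86400 / (149 * 10000) * 1000
DC = 3369600.0000 / 1490000

2.2615 mm/day


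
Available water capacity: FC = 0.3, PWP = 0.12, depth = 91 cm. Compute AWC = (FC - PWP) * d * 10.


AWC = (FC - PWP) * d * 10
AWC = (0.3 - 0.12) * 91 * 10
AWC = 0.1800 * 91 * 10

163.8000 mm


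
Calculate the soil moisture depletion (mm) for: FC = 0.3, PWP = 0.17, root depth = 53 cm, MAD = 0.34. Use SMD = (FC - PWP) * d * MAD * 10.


SMD = (FC - PWP) * d * MAD * 10
SMD = (0.3 - 0.17) * 53 * 0.34 * 10
SMD = 0.1300 * 53 * 0.34 * 10

23.4260 mm


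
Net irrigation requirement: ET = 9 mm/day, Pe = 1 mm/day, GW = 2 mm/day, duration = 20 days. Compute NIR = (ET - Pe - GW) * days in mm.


Daily deficit = ET - Pe - GW = 9 - 1 - 2 = 6 mm/day
NIR = 6 * 20 = 120 mm

120.0000 mm


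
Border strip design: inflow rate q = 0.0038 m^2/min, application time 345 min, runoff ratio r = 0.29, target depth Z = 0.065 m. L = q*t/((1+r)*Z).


L = q*t/((1+r)*Z)
L = 0.0038*345/((1+0.29)*0.065)
L = 1.311/0.08385

15.6351 m


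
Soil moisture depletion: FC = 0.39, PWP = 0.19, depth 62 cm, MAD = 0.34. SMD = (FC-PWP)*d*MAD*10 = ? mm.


SMD = (FC - PWP) * d * MAD * 10
SMD = (0.39 - 0.19) * 62 * 0.34 * 10
SMD = 0.2000 * 62 * 0.34 * 10

42.1600 mm


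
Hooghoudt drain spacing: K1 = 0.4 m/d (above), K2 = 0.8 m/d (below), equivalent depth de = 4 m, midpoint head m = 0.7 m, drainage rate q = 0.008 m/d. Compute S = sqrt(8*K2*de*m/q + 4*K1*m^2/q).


S^2 = 8*K2*de*m/q + 4*K1*m^2/q
S^2 = 8*0.8*4*0.7/0.008 + 4*0.4*0.7^2/0.008
S = sqrt(2338.0000)

48.3529 m


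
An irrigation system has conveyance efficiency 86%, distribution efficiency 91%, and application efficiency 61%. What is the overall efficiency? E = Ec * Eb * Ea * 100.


Ec = 0.86, Eb = 0.91, Ea = 0.61
E = 0.86 * 0.91 * 0.61 * 100 = 47.7386%

47.7386 %


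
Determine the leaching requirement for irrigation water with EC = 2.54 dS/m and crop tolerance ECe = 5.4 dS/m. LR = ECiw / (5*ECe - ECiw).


LR = ECiw / (5*ECe - ECiw)
LR = 2.54 / (5*5.4 - 2.54)
LR = 2.54 / 24.4600

0.1038


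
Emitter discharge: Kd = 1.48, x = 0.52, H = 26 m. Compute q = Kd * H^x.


q = Kd * H^x = 1.48 * 26^0.52 = 1.48 * 5.442346

8.0547 L/h


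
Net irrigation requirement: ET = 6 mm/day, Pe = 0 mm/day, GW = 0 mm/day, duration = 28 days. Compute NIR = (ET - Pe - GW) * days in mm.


Daily deficit = ET - Pe - GW = 6 - 0 - 0 = 6 mm/day
NIR = 6 * 28 = 168 mm

168.0000 mm


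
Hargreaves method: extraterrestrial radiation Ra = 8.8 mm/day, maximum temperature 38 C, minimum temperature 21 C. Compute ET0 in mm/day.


Tmean = (Tmax + Tmin)/2 = (38 + 21)/2 = 29.5
ET0 = 0.0023 * 8.8 * (29.5 + 17.8) * sqrt(38 - 21)
ET0 = 0.0023 * 8.8 * 47.3 * 4.123106

3.9473 mm/day


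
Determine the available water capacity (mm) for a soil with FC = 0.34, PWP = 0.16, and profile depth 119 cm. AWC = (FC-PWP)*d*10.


AWC = (FC - PWP) * d * 10
AWC = (0.34 - 0.16) * 119 * 10
AWC = 0.1800 * 119 * 10

214.2000 mm


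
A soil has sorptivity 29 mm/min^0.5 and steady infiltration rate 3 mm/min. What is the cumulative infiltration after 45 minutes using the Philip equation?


F = S*sqrt(t) + A*t
F = 29*sqrt(45) + 3*45
F = 29*6.708204 + 135

329.5379 mm


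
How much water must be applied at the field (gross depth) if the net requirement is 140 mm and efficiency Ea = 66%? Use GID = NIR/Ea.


Ea = 66% = 0.66
GID = NIR / Ea = 140 / 0.66 = 212.1212 mm

212.1212 mm


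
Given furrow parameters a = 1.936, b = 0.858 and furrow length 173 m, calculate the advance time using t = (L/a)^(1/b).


t = (L/a)^(1/b)
t = (173/1.936)^(1/0.858)
t = 89.359504^(1/0.858)

187.9563 min


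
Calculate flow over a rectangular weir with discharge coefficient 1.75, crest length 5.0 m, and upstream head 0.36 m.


Q = C * L * H^(3/2) = 1.75 * 5.0 * 0.36^1.5 = 1.75 * 5.0 * 0.216000

1.8900 m^3/s


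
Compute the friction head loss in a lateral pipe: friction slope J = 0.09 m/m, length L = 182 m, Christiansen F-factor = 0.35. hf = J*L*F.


hf = J * L * F = 0.09 * 182 * 0.35 = 5.7330 m

5.7330 m


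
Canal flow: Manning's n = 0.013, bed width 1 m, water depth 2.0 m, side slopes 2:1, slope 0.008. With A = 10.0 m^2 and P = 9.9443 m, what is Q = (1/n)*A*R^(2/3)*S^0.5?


R = A/P = 10.0/9.9443 = 1.005601
Q = (1/0.013) * 10.0 * 1.005601^(2/3) * 0.008^0.5

69.0588 m^3/s


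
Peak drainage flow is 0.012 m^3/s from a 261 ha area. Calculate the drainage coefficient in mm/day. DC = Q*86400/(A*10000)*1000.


DC = Q * 86400 / (A * 10000) * 1000
DC = 0.012 * 86400 / (261 * 10000) * 1000
DC = 1036800.0000 / 2610000

0.3972 mm/day


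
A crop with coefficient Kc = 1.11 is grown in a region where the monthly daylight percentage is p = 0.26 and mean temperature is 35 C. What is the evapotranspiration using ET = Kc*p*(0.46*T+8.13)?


ET = Kc * p * (0.46*T + 8.13)
ET = 1.11 * 0.26 * (0.46*35 + 8.13)
ET = 1.11 * 0.26 * 24.2300

6.9928 mm/day


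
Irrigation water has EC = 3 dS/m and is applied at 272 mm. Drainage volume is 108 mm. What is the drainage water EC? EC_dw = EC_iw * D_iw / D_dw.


EC_dw = EC_iw * D_iw / D_dw
EC_dw = 3 * 272 / 108
EC_dw = 816 / 108

7.5556 dS/m


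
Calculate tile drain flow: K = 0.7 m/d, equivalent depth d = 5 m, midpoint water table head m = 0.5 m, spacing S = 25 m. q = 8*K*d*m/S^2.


q = 8*K*d*m/S^2
q = 8*0.7*5*0.5/25^2
q = 14.0000 / 625

0.0224 m/d


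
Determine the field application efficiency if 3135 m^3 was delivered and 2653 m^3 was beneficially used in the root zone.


Ea = V_root / V_field * 100 = 2653 / 3135 * 100 = 84.6252%

84.6252 %


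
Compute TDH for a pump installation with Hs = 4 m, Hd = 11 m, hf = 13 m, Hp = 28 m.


TDH = Hs + Hd + hf + Hp = 4 + 11 + 13 + 28 = 56

56 m


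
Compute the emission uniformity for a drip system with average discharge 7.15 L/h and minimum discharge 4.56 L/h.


EU = (q_min/q_avg)*100 = (4.56/7.15)*100 = 63.7762%

63.7762 %


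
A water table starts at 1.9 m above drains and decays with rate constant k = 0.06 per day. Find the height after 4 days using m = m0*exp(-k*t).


m = m0 * exp(-k*t)
m = 1.9 * exp(-0.06 * 4)
m = 1.9 * exp(-0.2400)

1.4946 m


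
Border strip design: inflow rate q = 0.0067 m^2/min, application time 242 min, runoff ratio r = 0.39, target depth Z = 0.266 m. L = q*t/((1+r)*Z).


L = q*t/((1+r)*Z)
L = 0.0067*242/((1+0.39)*0.266)
L = 1.6214/0.36974

4.3852 m


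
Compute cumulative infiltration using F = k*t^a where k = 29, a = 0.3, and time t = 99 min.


F = k * t^a = 29 * 99^0.3
F = 29 * 3.969086

115.1035 mm


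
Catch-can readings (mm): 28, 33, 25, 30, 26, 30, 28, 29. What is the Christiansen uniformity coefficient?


mean = 28.625000 mm
MAD = 1.875000 mm
CU = (1 - 1.875000/28.625000)*100

93.4498 %


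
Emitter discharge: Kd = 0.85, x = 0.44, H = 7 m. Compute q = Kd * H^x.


q = Kd * H^x = 0.85 * 7^0.44 = 0.85 * 2.354199

2.0011 L/h


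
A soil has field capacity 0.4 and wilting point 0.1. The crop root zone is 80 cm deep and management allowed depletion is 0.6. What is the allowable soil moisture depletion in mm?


SMD = (FC - PWP) * d * MAD * 10
SMD = (0.4 - 0.1) * 80 * 0.6 * 10
SMD = 0.3000 * 80 * 0.6 * 10

144.0000 mm


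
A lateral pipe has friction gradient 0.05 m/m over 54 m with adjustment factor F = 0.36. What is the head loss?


hf = J * L * F = 0.05 * 54 * 0.36 = 0.9720 m

0.9720 m


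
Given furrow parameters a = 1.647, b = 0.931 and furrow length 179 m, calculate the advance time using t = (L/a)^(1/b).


t = (L/a)^(1/b)
t = (179/1.647)^(1/0.931)
t = 108.682453^(1/0.931)

153.8392 min


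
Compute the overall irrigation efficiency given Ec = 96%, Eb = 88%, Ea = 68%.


Ec = 0.96, Eb = 0.88, Ea = 0.68
E = 0.96 * 0.88 * 0.68 * 100 = 57.4464%

57.4464 %


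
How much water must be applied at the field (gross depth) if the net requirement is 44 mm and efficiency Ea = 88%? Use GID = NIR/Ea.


Ea = 88% = 0.88
GID = NIR / Ea = 44 / 0.88 = 50.0000 mm

50.0000 mm


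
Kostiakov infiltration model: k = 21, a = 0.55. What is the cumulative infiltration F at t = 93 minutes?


F = k * t^a = 21 * 93^0.55
F = 21 * 12.096664

254.0299 mm


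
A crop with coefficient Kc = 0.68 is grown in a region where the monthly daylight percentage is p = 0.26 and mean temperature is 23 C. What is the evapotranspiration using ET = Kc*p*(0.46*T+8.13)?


ET = Kc * p * (0.46*T + 8.13)
ET = 0.68 * 0.26 * (0.46*23 + 8.13)
ET = 0.68 * 0.26 * 18.7100

3.3079 mm/day


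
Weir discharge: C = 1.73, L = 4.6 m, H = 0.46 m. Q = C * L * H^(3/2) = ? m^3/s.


Q = C * L * H^(3/2) = 1.73 * 4.6 * 0.46^1.5 = 1.73 * 4.6 * 0.311987

2.4828 m^3/s


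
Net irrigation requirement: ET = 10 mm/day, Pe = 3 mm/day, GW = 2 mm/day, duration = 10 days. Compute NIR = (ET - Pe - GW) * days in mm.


Daily deficit = ET - Pe - GW = 10 - 3 - 2 = 5 mm/day
NIR = 5 * 10 = 50 mm

50.0000 mm


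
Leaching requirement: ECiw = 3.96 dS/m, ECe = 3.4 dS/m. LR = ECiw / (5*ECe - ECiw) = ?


LR = ECiw / (5*ECe - ECiw)
LR = 3.96 / (5*3.4 - 3.96)
LR = 3.96 / 13.0400

0.3037


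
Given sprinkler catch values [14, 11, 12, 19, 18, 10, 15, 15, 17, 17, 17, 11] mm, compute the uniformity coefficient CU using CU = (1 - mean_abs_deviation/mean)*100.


mean = 14.666667 mm
MAD = 2.555556 mm
CU = (1 - 2.555556/14.666667)*100

82.5758 %


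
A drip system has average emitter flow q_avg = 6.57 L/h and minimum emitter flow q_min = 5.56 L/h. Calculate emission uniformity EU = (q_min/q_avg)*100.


EU = (q_min/q_avg)*100 = (5.56/6.57)*100 = 84.6271%

84.6271 %


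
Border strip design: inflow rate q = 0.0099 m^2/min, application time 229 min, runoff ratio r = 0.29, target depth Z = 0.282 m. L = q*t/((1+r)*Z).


L = q*t/((1+r)*Z)
L = 0.0099*229/((1+0.29)*0.282)
L = 2.2671/0.36378

6.2321 m


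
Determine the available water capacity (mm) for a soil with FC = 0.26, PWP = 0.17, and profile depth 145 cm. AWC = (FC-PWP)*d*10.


AWC = (FC - PWP) * d * 10
AWC = (0.26 - 0.17) * 145 * 10
AWC = 0.0900 * 145 * 10

130.5000 mm


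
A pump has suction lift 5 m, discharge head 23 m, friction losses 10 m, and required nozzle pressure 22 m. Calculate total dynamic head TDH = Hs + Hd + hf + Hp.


TDH = Hs + Hd + hf + Hp = 5 + 23 + 10 + 22 = 60

60 m


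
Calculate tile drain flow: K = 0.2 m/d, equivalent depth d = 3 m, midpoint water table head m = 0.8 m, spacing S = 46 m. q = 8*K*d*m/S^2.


q = 8*K*d*m/S^2
q = 8*0.2*3*0.8/46^2
q = 3.8400 / 2116

0.0018 m/d


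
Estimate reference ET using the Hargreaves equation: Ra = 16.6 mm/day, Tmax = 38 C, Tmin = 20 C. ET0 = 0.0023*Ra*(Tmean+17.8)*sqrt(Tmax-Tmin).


Tmean = (Tmax + Tmin)/2 = (38 + 20)/2 = 29.0
ET0 = 0.0023 * 16.6 * (29.0 + 17.8) * sqrt(38 - 20)
ET0 = 0.0023 * 16.6 * 46.8 * 4.242641

7.5809 mm/day


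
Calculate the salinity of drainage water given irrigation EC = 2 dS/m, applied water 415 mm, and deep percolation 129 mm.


EC_dw = EC_iw * D_iw / D_dw
EC_dw = 2 * 415 / 129
EC_dw = 830 / 129

6.4341 dS/m


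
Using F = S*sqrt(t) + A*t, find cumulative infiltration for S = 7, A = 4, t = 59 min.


F = S*sqrt(t) + A*t
F = 7*sqrt(59) + 4*59
F = 7*7.681146 + 236

289.7680 mm


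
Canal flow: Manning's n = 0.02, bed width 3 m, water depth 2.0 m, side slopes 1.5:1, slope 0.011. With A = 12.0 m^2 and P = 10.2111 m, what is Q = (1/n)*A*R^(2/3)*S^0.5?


R = A/P = 12.0/10.2111 = 1.175192
Q = (1/0.02) * 12.0 * 1.175192^(2/3) * 0.011^0.5

70.0788 m^3/s


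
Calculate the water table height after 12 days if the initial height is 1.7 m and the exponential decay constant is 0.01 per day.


m = m0 * exp(-k*t)
m = 1.7 * exp(-0.01 * 12)
m = 1.7 * exp(-0.1200)

1.5078 m


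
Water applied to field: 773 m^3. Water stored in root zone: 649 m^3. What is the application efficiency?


Ea = V_root / V_field * 100 = 649 / 773 * 100 = 83.9586%

83.9586 %


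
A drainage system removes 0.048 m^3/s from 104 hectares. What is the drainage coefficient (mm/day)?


DC = Q * 86400 / (A * 10000) * 1000
DC = 0.048 * 86400 / (104 * 10000) * 1000
DC = 4147200.0000 / 1040000

3.9877 mm/day


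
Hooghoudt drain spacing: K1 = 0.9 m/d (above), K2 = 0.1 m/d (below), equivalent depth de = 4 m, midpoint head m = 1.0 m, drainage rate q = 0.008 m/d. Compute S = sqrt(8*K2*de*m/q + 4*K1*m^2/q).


S^2 = 8*K2*de*m/q + 4*K1*m^2/q
S^2 = 8*0.1*4*1.0/0.008 + 4*0.9*1.0^2/0.008
S = sqrt(850.0000)

29.1548 m


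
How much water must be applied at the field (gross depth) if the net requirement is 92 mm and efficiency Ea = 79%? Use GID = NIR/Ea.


Ea = 79% = 0.79
GID = NIR / Ea = 92 / 0.79 = 116.4557 mm

116.4557 mm


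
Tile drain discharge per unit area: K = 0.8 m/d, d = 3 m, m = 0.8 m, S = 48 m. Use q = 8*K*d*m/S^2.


q = 8*K*d*m/S^2
q = 8*0.8*3*0.8/48^2
q = 15.3600 / 2304

0.0067 m/d


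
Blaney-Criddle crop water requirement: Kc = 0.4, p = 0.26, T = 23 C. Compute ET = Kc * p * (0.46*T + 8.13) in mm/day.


ET = Kc * p * (0.46*T + 8.13)
ET = 0.4 * 0.26 * (0.46*23 + 8.13)
ET = 0.4 * 0.26 * 18.7100

1.9458 mm/day


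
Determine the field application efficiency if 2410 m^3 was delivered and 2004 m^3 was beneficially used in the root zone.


Ea = V_root / V_field * 100 = 2004 / 2410 * 100 = 83.1535%

83.1535 %


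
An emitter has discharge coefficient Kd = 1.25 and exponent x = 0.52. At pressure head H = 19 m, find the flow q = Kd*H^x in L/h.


q = Kd * H^x = 1.25 * 19^0.52 = 1.25 * 4.623298

5.7791 L/h


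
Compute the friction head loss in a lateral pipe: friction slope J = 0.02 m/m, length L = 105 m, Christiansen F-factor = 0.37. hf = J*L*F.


hf = J * L * F = 0.02 * 105 * 0.37 = 0.7770 m

0.7770 m


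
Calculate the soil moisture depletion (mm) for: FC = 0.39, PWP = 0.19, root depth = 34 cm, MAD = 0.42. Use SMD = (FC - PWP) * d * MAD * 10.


SMD = (FC - PWP) * d * MAD * 10
SMD = (0.39 - 0.19) * 34 * 0.42 * 10
SMD = 0.2000 * 34 * 0.42 * 10

28.5600 mm


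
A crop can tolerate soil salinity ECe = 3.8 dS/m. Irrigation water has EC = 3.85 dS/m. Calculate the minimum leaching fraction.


LR = ECiw / (5*ECe - ECiw)
LR = 3.85 / (5*3.8 - 3.85)
LR = 3.85 / 15.1500

0.2541


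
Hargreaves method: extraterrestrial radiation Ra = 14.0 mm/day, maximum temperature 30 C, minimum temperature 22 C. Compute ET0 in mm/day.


Tmean = (Tmax + Tmin)/2 = (30 + 22)/2 = 26.0
ET0 = 0.0023 * 14.0 * (26.0 + 17.8) * sqrt(30 - 22)
ET0 = 0.0023 * 14.0 * 43.8 * 2.828427

3.9891 mm/day


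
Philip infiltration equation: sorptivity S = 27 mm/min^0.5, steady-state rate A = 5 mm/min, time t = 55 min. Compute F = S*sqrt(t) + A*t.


F = S*sqrt(t) + A*t
F = 27*sqrt(55) + 5*55
F = 27*7.416198 + 275

475.2373 mm


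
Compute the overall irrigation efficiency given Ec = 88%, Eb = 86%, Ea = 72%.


Ec = 0.88, Eb = 0.86, Ea = 0.72
E = 0.88 * 0.86 * 0.72 * 100 = 54.4896%

54.4896 %


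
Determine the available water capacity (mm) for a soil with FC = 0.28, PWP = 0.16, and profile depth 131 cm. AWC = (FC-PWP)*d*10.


AWC = (FC - PWP) * d * 10
AWC = (0.28 - 0.16) * 131 * 10
AWC = 0.1200 * 131 * 10

157.2000 mm


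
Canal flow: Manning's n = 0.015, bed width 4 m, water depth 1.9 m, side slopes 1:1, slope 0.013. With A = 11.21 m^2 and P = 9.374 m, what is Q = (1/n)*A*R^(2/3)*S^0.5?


R = A/P = 11.21/9.374 = 1.195861
Q = (1/0.015) * 11.21 * 1.195861^(2/3) * 0.013^0.5

96.0004 m^3/s


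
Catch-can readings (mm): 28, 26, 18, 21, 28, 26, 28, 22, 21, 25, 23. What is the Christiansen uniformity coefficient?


mean = 24.181818 mm
MAD = 2.892562 mm
CU = (1 - 2.892562/24.181818)*100

88.0383 %


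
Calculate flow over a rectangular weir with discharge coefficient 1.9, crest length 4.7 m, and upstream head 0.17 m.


Q = C * L * H^(3/2) = 1.9 * 4.7 * 0.17^1.5 = 1.9 * 4.7 * 0.070093

0.6259 m^3/s


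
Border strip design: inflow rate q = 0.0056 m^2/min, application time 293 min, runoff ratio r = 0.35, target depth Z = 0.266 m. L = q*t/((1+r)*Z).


L = q*t/((1+r)*Z)
L = 0.0056*293/((1+0.35)*0.266)
L = 1.6408/0.3591

4.5692 m


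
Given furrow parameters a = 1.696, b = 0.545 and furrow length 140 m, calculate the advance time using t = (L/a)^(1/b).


t = (L/a)^(1/b)
t = (140/1.696)^(1/0.545)
t = 82.547170^(1/0.545)

3287.6437 min


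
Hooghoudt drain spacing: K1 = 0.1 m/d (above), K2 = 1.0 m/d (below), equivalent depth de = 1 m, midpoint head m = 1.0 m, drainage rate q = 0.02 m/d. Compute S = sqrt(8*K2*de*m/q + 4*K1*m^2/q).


S^2 = 8*K2*de*m/q + 4*K1*m^2/q
S^2 = 8*1.0*1*1.0/0.02 + 4*0.1*1.0^2/0.02
S = sqrt(420.0000)

20.4939 m


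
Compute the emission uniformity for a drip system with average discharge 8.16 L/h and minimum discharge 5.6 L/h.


EU = (q_min/q_avg)*100 = (5.6/8.16)*100 = 68.6275%

68.6275 %


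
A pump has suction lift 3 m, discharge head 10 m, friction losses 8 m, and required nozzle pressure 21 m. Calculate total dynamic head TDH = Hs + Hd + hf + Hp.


TDH = Hs + Hd + hf + Hp = 3 + 10 + 8 + 21 = 42

42 m


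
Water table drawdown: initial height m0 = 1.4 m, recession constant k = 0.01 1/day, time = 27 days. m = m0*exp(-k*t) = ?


m = m0 * exp(-k*t)
m = 1.4 * exp(-0.01 * 27)
m = 1.4 * exp(-0.2700)

1.0687 m


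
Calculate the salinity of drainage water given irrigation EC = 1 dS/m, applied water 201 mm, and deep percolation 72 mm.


EC_dw = EC_iw * D_iw / D_dw
EC_dw = 1 * 201 / 72
EC_dw = 201 / 72

2.7917 dS/m


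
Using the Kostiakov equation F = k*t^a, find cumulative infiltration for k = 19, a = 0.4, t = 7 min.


F = k * t^a = 19 * 7^0.4
F = 19 * 2.177906

41.3802 mm


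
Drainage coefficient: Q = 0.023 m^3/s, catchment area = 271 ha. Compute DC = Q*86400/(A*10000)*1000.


DC = Q * 86400 / (A * 10000) * 1000
DC = 0.023 * 86400 / (271 * 10000) * 1000
DC = 1987200.0000 / 2710000

0.7333 mm/day


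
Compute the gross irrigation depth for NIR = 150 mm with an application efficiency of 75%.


Ea = 75% = 0.75
GID = NIR / Ea = 150 / 0.75 = 200.0000 mm

200.0000 mm


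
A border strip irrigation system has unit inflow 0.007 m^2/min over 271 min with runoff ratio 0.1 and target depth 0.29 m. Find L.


L = q*t/((1+r)*Z)
L = 0.007*271/((1+0.1)*0.29)
L = 1.897/0.319

5.9467 m


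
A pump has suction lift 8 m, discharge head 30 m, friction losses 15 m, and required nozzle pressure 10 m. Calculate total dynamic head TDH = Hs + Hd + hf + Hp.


TDH = Hs + Hd + hf + Hp = 8 + 30 + 15 + 10 = 63

63 m


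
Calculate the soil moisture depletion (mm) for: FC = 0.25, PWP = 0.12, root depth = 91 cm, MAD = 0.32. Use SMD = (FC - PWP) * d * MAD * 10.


SMD = (FC - PWP) * d * MAD * 10
SMD = (0.25 - 0.12) * 91 * 0.32 * 10
SMD = 0.1300 * 91 * 0.32 * 10

37.8560 mm


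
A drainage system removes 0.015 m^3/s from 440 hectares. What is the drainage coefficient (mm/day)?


DC = Q * 86400 / (A * 10000) * 1000
DC = 0.015 * 86400 / (440 * 10000) * 1000
DC = 1296000.0000 / 4400000

0.2945 mm/day


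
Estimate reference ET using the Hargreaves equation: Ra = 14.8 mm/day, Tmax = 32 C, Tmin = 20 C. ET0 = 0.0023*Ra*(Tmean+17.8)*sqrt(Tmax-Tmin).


Tmean = (Tmax + Tmin)/2 = (32 + 20)/2 = 26.0
ET0 = 0.0023 * 14.8 * (26.0 + 17.8) * sqrt(32 - 20)
ET0 = 0.0023 * 14.8 * 43.8 * 3.464102

5.1648 mm/day


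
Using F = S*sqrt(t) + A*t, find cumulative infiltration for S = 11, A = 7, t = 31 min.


F = S*sqrt(t) + A*t
F = 11*sqrt(31) + 7*31
F = 11*5.567764 + 217

278.2454 mm


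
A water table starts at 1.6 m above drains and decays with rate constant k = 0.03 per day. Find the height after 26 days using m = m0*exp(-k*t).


m = m0 * exp(-k*t)
m = 1.6 * exp(-0.03 * 26)
m = 1.6 * exp(-0.7800)

0.7334 m


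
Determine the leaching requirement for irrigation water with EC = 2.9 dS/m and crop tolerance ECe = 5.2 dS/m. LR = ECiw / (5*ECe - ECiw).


LR = ECiw / (5*ECe - ECiw)
LR = 2.9 / (5*5.2 - 2.9)
LR = 2.9 / 23.1000

0.1255


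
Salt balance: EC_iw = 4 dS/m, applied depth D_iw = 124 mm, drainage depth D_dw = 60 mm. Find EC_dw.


EC_dw = EC_iw * D_iw / D_dw
EC_dw = 4 * 124 / 60
EC_dw = 496 / 60

8.2667 dS/m


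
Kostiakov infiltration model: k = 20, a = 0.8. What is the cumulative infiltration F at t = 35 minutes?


F = k * t^a = 20 * 35^0.8
F = 20 * 17.189151

343.7830 mm


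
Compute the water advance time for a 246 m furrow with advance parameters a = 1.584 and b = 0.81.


t = (L/a)^(1/b)
t = (246/1.584)^(1/0.81)
t = 155.303030^(1/0.81)

507.1780 min


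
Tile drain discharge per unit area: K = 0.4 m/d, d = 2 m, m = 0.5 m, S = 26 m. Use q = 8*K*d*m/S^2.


q = 8*K*d*m/S^2
q = 8*0.4*2*0.5/26^2
q = 3.2000 / 676

0.0047 m/d


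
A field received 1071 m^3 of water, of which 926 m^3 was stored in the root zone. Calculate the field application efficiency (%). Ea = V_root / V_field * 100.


Ea = V_root / V_field * 100 = 926 / 1071 * 100 = 86.4613%

86.4613 %


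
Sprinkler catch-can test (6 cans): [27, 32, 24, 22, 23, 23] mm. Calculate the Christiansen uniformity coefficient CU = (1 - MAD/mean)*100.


mean = 25.166667 mm
MAD = 2.888889 mm
CU = (1 - 2.888889/25.166667)*100

88.5210 %


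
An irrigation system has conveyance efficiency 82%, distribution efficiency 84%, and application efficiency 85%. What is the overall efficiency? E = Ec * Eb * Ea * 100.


Ec = 0.82, Eb = 0.84, Ea = 0.85
E = 0.82 * 0.84 * 0.85 * 100 = 58.5480%

58.5480 %


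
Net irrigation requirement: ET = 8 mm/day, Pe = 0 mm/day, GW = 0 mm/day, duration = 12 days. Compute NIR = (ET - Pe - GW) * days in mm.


Daily deficit = ET - Pe - GW = 8 - 0 - 0 = 8 mm/day
NIR = 8 * 12 = 96 mm

96.0000 mm


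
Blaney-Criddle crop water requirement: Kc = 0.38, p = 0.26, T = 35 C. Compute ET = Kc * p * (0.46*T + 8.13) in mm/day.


ET = Kc * p * (0.46*T + 8.13)
ET = 0.38 * 0.26 * (0.46*35 + 8.13)
ET = 0.38 * 0.26 * 24.2300

2.3939 mm/day


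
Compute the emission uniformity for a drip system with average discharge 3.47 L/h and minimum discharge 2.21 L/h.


EU = (q_min/q_avg)*100 = (2.21/3.47)*100 = 63.6888%

63.6888 %


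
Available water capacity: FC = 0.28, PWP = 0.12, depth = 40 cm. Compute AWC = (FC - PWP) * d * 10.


AWC = (FC - PWP) * d * 10
AWC = (0.28 - 0.12) * 40 * 10
AWC = 0.1600 * 40 * 10

64.0000 mm


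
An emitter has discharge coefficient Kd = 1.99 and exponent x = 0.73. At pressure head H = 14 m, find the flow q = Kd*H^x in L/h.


q = Kd * H^x = 1.99 * 14^0.73 = 1.99 * 6.865520

13.6624 L/h


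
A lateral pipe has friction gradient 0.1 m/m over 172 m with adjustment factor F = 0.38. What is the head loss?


hf = J * L * F = 0.1 * 172 * 0.38 = 6.5360 m

6.5360 m


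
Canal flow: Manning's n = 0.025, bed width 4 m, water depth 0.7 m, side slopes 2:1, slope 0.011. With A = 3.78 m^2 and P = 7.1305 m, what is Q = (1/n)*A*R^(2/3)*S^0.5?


R = A/P = 3.78/7.1305 = 0.530117
Q = (1/0.025) * 3.78 * 0.530117^(2/3) * 0.011^0.5

10.3871 m^3/s


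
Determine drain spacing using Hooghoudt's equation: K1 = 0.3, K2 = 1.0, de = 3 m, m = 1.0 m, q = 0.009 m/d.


S^2 = 8*K2*de*m/q + 4*K1*m^2/q
S^2 = 8*1.0*3*1.0/0.009 + 4*0.3*1.0^2/0.009
S = sqrt(2800.0000)

52.9150 m


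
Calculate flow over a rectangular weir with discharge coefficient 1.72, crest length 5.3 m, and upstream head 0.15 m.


Q = C * L * H^(3/2) = 1.72 * 5.3 * 0.15^1.5 = 1.72 * 5.3 * 0.058095

0.5296 m^3/s


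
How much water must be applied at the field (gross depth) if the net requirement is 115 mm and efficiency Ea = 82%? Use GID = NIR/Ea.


Ea = 82% = 0.82
GID = NIR / Ea = 115 / 0.82 = 140.2439 mm

140.2439 mm


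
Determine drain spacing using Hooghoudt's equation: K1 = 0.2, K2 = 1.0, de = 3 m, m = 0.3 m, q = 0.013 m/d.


S^2 = 8*K2*de*m/q + 4*K1*m^2/q
S^2 = 8*1.0*3*0.3/0.013 + 4*0.2*0.3^2/0.013
S = sqrt(559.3846)

23.6513 m


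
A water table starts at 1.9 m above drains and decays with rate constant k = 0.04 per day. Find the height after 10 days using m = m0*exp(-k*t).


m = m0 * exp(-k*t)
m = 1.9 * exp(-0.04 * 10)
m = 1.9 * exp(-0.4000)

1.2736 m


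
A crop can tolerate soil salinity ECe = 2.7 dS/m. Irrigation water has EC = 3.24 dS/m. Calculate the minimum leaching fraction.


LR = ECiw / (5*ECe - ECiw)
LR = 3.24 / (5*2.7 - 3.24)
LR = 3.24 / 10.2600

0.3158


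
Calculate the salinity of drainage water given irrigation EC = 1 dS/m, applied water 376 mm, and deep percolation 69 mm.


EC_dw = EC_iw * D_iw / D_dw
EC_dw = 1 * 376 / 69
EC_dw = 376 / 69

5.4493 dS/m


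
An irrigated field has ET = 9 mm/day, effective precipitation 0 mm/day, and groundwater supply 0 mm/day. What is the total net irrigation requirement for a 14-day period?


Daily deficit = ET - Pe - GW = 9 - 0 - 0 = 9 mm/day
NIR = 9 * 14 = 126 mm

126.0000 mm


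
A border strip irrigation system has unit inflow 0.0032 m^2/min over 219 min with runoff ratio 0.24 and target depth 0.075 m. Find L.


L = q*t/((1+r)*Z)
L = 0.0032*219/((1+0.24)*0.075)
L = 0.7008/0.093

7.5355 m


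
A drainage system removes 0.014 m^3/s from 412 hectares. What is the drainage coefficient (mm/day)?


DC = Q * 86400 / (A * 10000) * 1000
DC = 0.014 * 86400 / (412 * 10000) * 1000
DC = 1209600.0000 / 4120000

0.2936 mm/day


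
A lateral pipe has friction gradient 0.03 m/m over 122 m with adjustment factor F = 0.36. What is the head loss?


hf = J * L * F = 0.03 * 122 * 0.36 = 1.3176 m

1.3176 m


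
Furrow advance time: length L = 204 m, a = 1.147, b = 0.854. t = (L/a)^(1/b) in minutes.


t = (L/a)^(1/b)
t = (204/1.147)^(1/0.854)
t = 177.855275^(1/0.854)

431.2594 min


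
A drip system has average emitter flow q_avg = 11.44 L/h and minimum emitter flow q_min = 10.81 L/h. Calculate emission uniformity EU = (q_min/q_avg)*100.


EU = (q_min/q_avg)*100 = (10.81/11.44)*100 = 94.4930%

94.4930 %


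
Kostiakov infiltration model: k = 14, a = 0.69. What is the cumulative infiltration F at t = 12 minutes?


F = k * t^a = 14 * 12^0.69
F = 14 * 5.554373

77.7612 mm


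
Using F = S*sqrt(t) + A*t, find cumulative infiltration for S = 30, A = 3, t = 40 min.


F = S*sqrt(t) + A*t
F = 30*sqrt(40) + 3*40
F = 30*6.324555 + 120

309.7366 mm


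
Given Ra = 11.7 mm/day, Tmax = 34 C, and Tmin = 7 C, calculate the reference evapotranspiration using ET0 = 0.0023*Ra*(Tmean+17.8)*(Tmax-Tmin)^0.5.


Tmean = (Tmax + Tmin)/2 = (34 + 7)/2 = 20.5
ET0 = 0.0023 * 11.7 * (20.5 + 17.8) * sqrt(34 - 7)
ET0 = 0.0023 * 11.7 * 38.3 * 5.196152

5.3554 mm/day


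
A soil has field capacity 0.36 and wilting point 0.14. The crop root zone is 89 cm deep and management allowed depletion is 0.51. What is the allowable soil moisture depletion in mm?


SMD = (FC - PWP) * d * MAD * 10
SMD = (0.36 - 0.14) * 89 * 0.51 * 10
SMD = 0.2200 * 89 * 0.51 * 10

99.8580 mm


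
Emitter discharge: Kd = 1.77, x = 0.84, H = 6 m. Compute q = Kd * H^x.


q = Kd * H^x = 1.77 * 6^0.84 = 1.77 * 4.504505

7.9730 L/h


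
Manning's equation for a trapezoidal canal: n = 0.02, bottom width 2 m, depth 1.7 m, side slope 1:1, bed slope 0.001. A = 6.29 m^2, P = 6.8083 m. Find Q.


R = A/P = 6.29/6.8083 = 0.923872
Q = (1/0.02) * 6.29 * 0.923872^(2/3) * 0.001^0.5

9.4340 m^3/s


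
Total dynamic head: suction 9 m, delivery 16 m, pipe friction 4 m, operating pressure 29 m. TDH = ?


TDH = Hs + Hd + hf + Hp = 9 + 16 + 4 + 29 = 58

58 m


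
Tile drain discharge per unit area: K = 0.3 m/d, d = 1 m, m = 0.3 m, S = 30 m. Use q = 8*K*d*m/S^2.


q = 8*K*d*m/S^2
q = 8*0.3*1*0.3/30^2
q = 0.7200 / 900

8.0000e-04 m/d


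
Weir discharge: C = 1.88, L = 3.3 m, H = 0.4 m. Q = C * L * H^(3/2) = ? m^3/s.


Q = C * L * H^(3/2) = 1.88 * 3.3 * 0.4^1.5 = 1.88 * 3.3 * 0.252982

1.5695 m^3/s


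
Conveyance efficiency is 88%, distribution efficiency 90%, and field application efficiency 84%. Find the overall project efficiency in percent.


Ec = 0.88, Eb = 0.9, Ea = 0.84
E = 0.88 * 0.9 * 0.84 * 100 = 66.5280%

66.5280 %


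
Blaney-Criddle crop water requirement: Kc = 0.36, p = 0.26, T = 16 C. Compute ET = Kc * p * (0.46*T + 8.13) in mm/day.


ET = Kc * p * (0.46*T + 8.13)
ET = 0.36 * 0.26 * (0.46*16 + 8.13)
ET = 0.36 * 0.26 * 15.4900

1.4499 mm/day


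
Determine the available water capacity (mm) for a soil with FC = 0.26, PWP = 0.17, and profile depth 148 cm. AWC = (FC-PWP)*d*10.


AWC = (FC - PWP) * d * 10
AWC = (0.26 - 0.17) * 148 * 10
AWC = 0.0900 * 148 * 10

133.2000 mm


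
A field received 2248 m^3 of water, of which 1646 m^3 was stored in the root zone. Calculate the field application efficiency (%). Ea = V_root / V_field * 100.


Ea = V_root / V_field * 100 = 1646 / 2248 * 100 = 73.2206%

73.2206 %


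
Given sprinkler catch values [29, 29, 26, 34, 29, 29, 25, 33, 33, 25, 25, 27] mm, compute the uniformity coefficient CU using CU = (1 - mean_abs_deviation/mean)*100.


mean = 28.666667 mm
MAD = 2.555556 mm
CU = (1 - 2.555556/28.666667)*100

91.0853 %


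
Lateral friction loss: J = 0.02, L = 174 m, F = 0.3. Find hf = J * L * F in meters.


hf = J * L * F = 0.02 * 174 * 0.3 = 1.0440 m

1.0440 m


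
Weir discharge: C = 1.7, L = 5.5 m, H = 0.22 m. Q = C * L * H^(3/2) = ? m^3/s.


Q = C * L * H^(3/2) = 1.7 * 5.5 * 0.22^1.5 = 1.7 * 5.5 * 0.103189

0.9648 m^3/s


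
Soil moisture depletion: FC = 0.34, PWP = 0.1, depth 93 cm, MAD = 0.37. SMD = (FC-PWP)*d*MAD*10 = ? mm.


SMD = (FC - PWP) * d * MAD * 10
SMD = (0.34 - 0.1) * 93 * 0.37 * 10
SMD = 0.2400 * 93 * 0.37 * 10

82.5840 mm


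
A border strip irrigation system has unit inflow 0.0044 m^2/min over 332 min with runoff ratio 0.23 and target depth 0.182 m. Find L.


L = q*t/((1+r)*Z)
L = 0.0044*332/((1+0.23)*0.182)
L = 1.4608/0.22386

6.5255 m


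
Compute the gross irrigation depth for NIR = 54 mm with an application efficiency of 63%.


Ea = 63% = 0.63
GID = NIR / Ea = 54 / 0.63 = 85.7143 mm

85.7143 mm


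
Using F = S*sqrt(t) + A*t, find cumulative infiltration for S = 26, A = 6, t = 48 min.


F = S*sqrt(t) + A*t
F = 26*sqrt(48) + 6*48
F = 26*6.928203 + 288

468.1333 mm


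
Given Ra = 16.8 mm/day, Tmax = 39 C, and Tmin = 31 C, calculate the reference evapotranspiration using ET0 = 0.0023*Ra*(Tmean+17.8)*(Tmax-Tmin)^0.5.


Tmean = (Tmax + Tmin)/2 = (39 + 31)/2 = 35.0
ET0 = 0.0023 * 16.8 * (35.0 + 17.8) * sqrt(39 - 31)
ET0 = 0.0023 * 16.8 * 52.8 * 2.828427

5.7705 mm/day


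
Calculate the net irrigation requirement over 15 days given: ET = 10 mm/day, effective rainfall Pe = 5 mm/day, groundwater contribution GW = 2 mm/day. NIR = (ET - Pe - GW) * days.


Daily deficit = ET - Pe - GW = 10 - 5 - 2 = 3 mm/day
NIR = 3 * 15 = 45 mm

45.0000 mm


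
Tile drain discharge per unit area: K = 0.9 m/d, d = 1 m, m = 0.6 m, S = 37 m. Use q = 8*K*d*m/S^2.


q = 8*K*d*m/S^2
q = 8*0.9*1*0.6/37^2
q = 4.3200 / 1369

0.0032 m/d


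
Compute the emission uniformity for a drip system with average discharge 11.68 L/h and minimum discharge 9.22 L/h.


EU = (q_min/q_avg)*100 = (9.22/11.68)*100 = 78.9384%

78.9384 %


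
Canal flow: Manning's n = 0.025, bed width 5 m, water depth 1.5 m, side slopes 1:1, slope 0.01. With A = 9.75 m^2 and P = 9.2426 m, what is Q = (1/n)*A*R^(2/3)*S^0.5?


R = A/P = 9.75/9.2426 = 1.054898
Q = (1/0.025) * 9.75 * 1.054898^(2/3) * 0.01^0.5

40.4146 m^3/s


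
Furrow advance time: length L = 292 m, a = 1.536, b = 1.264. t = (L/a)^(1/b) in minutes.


t = (L/a)^(1/b)
t = (292/1.536)^(1/1.264)
t = 190.104167^(1/1.264)

63.5331 min


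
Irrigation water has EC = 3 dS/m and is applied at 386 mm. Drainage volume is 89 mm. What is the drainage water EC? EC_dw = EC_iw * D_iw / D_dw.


EC_dw = EC_iw * D_iw / D_dw
EC_dw = 3 * 386 / 89
EC_dw = 1158 / 89

13.0112 dS/m


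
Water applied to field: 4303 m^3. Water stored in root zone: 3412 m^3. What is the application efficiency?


Ea = V_root / V_field * 100 = 3412 / 4303 * 100 = 79.2935%

79.2935 %


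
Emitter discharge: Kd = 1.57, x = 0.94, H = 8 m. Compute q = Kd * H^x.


q = Kd * H^x = 1.57 * 8^0.94 = 1.57 * 7.061624

11.0867 L/h


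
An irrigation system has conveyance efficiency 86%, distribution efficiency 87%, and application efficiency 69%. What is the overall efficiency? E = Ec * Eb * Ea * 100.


Ec = 0.86, Eb = 0.87, Ea = 0.69
E = 0.86 * 0.87 * 0.69 * 100 = 51.6258%

51.6258 %


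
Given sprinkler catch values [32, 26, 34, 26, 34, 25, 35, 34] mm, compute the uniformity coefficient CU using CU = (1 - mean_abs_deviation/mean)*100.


mean = 30.750000 mm
MAD = 3.812500 mm
CU = (1 - 3.812500/30.750000)*100

87.6016 %


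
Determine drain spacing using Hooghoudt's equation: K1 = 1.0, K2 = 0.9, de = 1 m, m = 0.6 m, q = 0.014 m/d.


S^2 = 8*K2*de*m/q + 4*K1*m^2/q
S^2 = 8*0.9*1*0.6/0.014 + 4*1.0*0.6^2/0.014
S = sqrt(411.4286)

20.2837 m


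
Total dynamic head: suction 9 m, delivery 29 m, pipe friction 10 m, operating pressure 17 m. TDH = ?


TDH = Hs + Hd + hf + Hp = 9 + 29 + 10 + 17 = 65

65 m


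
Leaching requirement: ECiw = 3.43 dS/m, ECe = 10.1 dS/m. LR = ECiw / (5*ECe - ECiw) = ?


LR = ECiw / (5*ECe - ECiw)
LR = 3.43 / (5*10.1 - 3.43)
LR = 3.43 / 47.0700

0.0729


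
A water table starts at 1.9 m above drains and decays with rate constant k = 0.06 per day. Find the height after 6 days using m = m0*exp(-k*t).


m = m0 * exp(-k*t)
m = 1.9 * exp(-0.06 * 6)
m = 1.9 * exp(-0.3600)

1.3256 m


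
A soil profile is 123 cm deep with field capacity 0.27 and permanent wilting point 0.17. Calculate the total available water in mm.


AWC = (FC - PWP) * d * 10
AWC = (0.27 - 0.17) * 123 * 10
AWC = 0.1000 * 123 * 10

123.0000 mm


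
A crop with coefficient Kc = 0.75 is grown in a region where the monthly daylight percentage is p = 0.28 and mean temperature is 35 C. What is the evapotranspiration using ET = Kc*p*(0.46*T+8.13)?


ET = Kc * p * (0.46*T + 8.13)
ET = 0.75 * 0.28 * (0.46*35 + 8.13)
ET = 0.75 * 0.28 * 24.2300

5.0883 mm/day


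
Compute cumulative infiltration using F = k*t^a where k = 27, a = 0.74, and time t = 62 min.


F = k * t^a = 27 * 62^0.74
F = 27 * 21.201659

572.4448 mm


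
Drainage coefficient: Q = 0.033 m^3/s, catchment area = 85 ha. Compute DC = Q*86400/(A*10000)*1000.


DC = Q * 86400 / (A * 10000) * 1000
DC = 0.033 * 86400 / (85 * 10000) * 1000
DC = 2851200.0000 / 850000

3.3544 mm/day


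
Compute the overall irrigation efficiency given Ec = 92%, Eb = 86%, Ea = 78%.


Ec = 0.92, Eb = 0.86, Ea = 0.78
E = 0.92 * 0.86 * 0.78 * 100 = 61.7136%

61.7136 %


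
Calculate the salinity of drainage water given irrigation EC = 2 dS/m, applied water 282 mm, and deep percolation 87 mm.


EC_dw = EC_iw * D_iw / D_dw
EC_dw = 2 * 282 / 87
EC_dw = 564 / 87

6.4828 dS/m


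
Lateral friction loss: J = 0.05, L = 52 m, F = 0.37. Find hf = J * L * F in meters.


hf = J * L * F = 0.05 * 52 * 0.37 = 0.9620 m

0.9620 m


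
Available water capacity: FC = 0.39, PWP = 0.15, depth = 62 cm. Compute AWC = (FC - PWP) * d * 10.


AWC = (FC - PWP) * d * 10
AWC = (0.39 - 0.15) * 62 * 10
AWC = 0.2400 * 62 * 10

148.8000 mm


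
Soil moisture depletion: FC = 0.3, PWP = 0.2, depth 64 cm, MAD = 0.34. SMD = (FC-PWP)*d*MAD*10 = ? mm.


SMD = (FC - PWP) * d * MAD * 10
SMD = (0.3 - 0.2) * 64 * 0.34 * 10
SMD = 0.1000 * 64 * 0.34 * 10

21.7600 mm
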